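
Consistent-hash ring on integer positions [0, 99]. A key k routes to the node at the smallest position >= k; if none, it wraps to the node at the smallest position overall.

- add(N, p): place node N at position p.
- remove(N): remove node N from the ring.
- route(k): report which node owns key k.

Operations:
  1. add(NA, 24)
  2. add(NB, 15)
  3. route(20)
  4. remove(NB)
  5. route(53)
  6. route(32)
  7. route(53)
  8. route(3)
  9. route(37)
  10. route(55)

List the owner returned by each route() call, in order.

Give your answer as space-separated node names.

Answer: NA NA NA NA NA NA NA

Derivation:
Op 1: add NA@24 -> ring=[24:NA]
Op 2: add NB@15 -> ring=[15:NB,24:NA]
Op 3: route key 20: smallest pos >= 20 is 24 -> NA
Op 4: remove NB -> ring=[24:NA]
Op 5: route key 53: none >= 53, wrap to smallest pos 24 -> NA
Op 6: route key 32: none >= 32, wrap to smallest pos 24 -> NA
Op 7: route key 53: none >= 53, wrap to smallest pos 24 -> NA
Op 8: route key 3: smallest pos >= 3 is 24 -> NA
Op 9: route key 37: none >= 37, wrap to smallest pos 24 -> NA
Op 10: route key 55: none >= 55, wrap to smallest pos 24 -> NA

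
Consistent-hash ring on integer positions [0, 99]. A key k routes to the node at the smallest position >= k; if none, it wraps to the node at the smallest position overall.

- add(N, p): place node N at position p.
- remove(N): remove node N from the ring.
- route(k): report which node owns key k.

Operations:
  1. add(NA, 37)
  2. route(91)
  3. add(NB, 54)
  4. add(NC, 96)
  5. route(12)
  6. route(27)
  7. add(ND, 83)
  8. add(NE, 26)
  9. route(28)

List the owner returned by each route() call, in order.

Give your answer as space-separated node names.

Answer: NA NA NA NA

Derivation:
Op 1: add NA@37 -> ring=[37:NA]
Op 2: route key 91: none >= 91, wrap to smallest pos 37 -> NA
Op 3: add NB@54 -> ring=[37:NA,54:NB]
Op 4: add NC@96 -> ring=[37:NA,54:NB,96:NC]
Op 5: route key 12: smallest pos >= 12 is 37 -> NA
Op 6: route key 27: smallest pos >= 27 is 37 -> NA
Op 7: add ND@83 -> ring=[37:NA,54:NB,83:ND,96:NC]
Op 8: add NE@26 -> ring=[26:NE,37:NA,54:NB,83:ND,96:NC]
Op 9: route key 28: smallest pos >= 28 is 37 -> NA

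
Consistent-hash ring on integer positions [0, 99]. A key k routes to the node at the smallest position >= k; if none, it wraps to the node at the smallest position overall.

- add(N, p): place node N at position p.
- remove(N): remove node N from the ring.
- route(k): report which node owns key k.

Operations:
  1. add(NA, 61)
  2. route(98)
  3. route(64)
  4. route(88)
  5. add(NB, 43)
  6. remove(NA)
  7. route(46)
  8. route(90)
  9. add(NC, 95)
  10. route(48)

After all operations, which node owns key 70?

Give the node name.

Op 1: add NA@61 -> ring=[61:NA]
Op 2: route key 98: none >= 98, wrap to smallest pos 61 -> NA
Op 3: route key 64: none >= 64, wrap to smallest pos 61 -> NA
Op 4: route key 88: none >= 88, wrap to smallest pos 61 -> NA
Op 5: add NB@43 -> ring=[43:NB,61:NA]
Op 6: remove NA -> ring=[43:NB]
Op 7: route key 46: none >= 46, wrap to smallest pos 43 -> NB
Op 8: route key 90: none >= 90, wrap to smallest pos 43 -> NB
Op 9: add NC@95 -> ring=[43:NB,95:NC]
Op 10: route key 48: smallest pos >= 48 is 95 -> NC
Final route key 70: smallest pos >= 70 is 95 -> NC

Answer: NC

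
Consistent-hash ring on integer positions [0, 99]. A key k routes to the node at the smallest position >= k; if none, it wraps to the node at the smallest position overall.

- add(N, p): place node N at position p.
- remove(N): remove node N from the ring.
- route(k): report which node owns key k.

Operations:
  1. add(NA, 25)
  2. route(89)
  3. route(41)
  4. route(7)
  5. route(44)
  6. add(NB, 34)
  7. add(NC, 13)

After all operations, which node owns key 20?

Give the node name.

Op 1: add NA@25 -> ring=[25:NA]
Op 2: route key 89: none >= 89, wrap to smallest pos 25 -> NA
Op 3: route key 41: none >= 41, wrap to smallest pos 25 -> NA
Op 4: route key 7: smallest pos >= 7 is 25 -> NA
Op 5: route key 44: none >= 44, wrap to smallest pos 25 -> NA
Op 6: add NB@34 -> ring=[25:NA,34:NB]
Op 7: add NC@13 -> ring=[13:NC,25:NA,34:NB]
Final route key 20: smallest pos >= 20 is 25 -> NA

Answer: NA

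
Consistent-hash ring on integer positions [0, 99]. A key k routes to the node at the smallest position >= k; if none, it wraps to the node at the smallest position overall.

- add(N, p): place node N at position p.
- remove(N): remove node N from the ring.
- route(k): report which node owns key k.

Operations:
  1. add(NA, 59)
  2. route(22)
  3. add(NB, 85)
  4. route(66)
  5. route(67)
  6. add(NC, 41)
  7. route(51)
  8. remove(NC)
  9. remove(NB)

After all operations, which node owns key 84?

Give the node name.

Op 1: add NA@59 -> ring=[59:NA]
Op 2: route key 22: smallest pos >= 22 is 59 -> NA
Op 3: add NB@85 -> ring=[59:NA,85:NB]
Op 4: route key 66: smallest pos >= 66 is 85 -> NB
Op 5: route key 67: smallest pos >= 67 is 85 -> NB
Op 6: add NC@41 -> ring=[41:NC,59:NA,85:NB]
Op 7: route key 51: smallest pos >= 51 is 59 -> NA
Op 8: remove NC -> ring=[59:NA,85:NB]
Op 9: remove NB -> ring=[59:NA]
Final route key 84: none >= 84, wrap to smallest pos 59 -> NA

Answer: NA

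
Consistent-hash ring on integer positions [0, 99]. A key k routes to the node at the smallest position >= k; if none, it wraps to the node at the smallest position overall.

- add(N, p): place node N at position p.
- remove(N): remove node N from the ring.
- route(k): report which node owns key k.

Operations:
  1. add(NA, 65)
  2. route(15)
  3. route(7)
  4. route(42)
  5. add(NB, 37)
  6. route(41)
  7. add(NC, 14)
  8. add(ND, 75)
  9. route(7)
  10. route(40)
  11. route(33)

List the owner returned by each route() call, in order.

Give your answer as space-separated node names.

Answer: NA NA NA NA NC NA NB

Derivation:
Op 1: add NA@65 -> ring=[65:NA]
Op 2: route key 15: smallest pos >= 15 is 65 -> NA
Op 3: route key 7: smallest pos >= 7 is 65 -> NA
Op 4: route key 42: smallest pos >= 42 is 65 -> NA
Op 5: add NB@37 -> ring=[37:NB,65:NA]
Op 6: route key 41: smallest pos >= 41 is 65 -> NA
Op 7: add NC@14 -> ring=[14:NC,37:NB,65:NA]
Op 8: add ND@75 -> ring=[14:NC,37:NB,65:NA,75:ND]
Op 9: route key 7: smallest pos >= 7 is 14 -> NC
Op 10: route key 40: smallest pos >= 40 is 65 -> NA
Op 11: route key 33: smallest pos >= 33 is 37 -> NB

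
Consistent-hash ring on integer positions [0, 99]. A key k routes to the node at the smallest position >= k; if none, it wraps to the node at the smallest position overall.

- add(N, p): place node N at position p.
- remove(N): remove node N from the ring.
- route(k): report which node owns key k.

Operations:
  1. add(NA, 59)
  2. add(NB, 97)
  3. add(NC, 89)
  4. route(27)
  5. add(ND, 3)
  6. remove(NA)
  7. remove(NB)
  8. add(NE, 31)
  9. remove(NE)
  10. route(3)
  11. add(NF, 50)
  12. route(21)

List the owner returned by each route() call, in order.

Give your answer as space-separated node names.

Op 1: add NA@59 -> ring=[59:NA]
Op 2: add NB@97 -> ring=[59:NA,97:NB]
Op 3: add NC@89 -> ring=[59:NA,89:NC,97:NB]
Op 4: route key 27: smallest pos >= 27 is 59 -> NA
Op 5: add ND@3 -> ring=[3:ND,59:NA,89:NC,97:NB]
Op 6: remove NA -> ring=[3:ND,89:NC,97:NB]
Op 7: remove NB -> ring=[3:ND,89:NC]
Op 8: add NE@31 -> ring=[3:ND,31:NE,89:NC]
Op 9: remove NE -> ring=[3:ND,89:NC]
Op 10: route key 3: smallest pos >= 3 is 3 -> ND
Op 11: add NF@50 -> ring=[3:ND,50:NF,89:NC]
Op 12: route key 21: smallest pos >= 21 is 50 -> NF

Answer: NA ND NF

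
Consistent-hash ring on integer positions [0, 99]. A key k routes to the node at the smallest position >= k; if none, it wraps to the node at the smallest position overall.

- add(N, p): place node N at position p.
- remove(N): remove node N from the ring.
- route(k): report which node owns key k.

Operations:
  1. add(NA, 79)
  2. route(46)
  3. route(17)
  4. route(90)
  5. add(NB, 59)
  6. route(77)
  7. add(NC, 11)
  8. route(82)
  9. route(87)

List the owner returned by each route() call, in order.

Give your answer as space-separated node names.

Answer: NA NA NA NA NC NC

Derivation:
Op 1: add NA@79 -> ring=[79:NA]
Op 2: route key 46: smallest pos >= 46 is 79 -> NA
Op 3: route key 17: smallest pos >= 17 is 79 -> NA
Op 4: route key 90: none >= 90, wrap to smallest pos 79 -> NA
Op 5: add NB@59 -> ring=[59:NB,79:NA]
Op 6: route key 77: smallest pos >= 77 is 79 -> NA
Op 7: add NC@11 -> ring=[11:NC,59:NB,79:NA]
Op 8: route key 82: none >= 82, wrap to smallest pos 11 -> NC
Op 9: route key 87: none >= 87, wrap to smallest pos 11 -> NC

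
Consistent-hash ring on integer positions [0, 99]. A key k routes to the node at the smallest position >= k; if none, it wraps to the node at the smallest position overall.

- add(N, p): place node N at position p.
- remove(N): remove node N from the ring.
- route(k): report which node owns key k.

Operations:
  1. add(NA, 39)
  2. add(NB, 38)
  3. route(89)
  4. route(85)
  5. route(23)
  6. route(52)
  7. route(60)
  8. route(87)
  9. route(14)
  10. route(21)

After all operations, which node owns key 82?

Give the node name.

Answer: NB

Derivation:
Op 1: add NA@39 -> ring=[39:NA]
Op 2: add NB@38 -> ring=[38:NB,39:NA]
Op 3: route key 89: none >= 89, wrap to smallest pos 38 -> NB
Op 4: route key 85: none >= 85, wrap to smallest pos 38 -> NB
Op 5: route key 23: smallest pos >= 23 is 38 -> NB
Op 6: route key 52: none >= 52, wrap to smallest pos 38 -> NB
Op 7: route key 60: none >= 60, wrap to smallest pos 38 -> NB
Op 8: route key 87: none >= 87, wrap to smallest pos 38 -> NB
Op 9: route key 14: smallest pos >= 14 is 38 -> NB
Op 10: route key 21: smallest pos >= 21 is 38 -> NB
Final route key 82: none >= 82, wrap to smallest pos 38 -> NB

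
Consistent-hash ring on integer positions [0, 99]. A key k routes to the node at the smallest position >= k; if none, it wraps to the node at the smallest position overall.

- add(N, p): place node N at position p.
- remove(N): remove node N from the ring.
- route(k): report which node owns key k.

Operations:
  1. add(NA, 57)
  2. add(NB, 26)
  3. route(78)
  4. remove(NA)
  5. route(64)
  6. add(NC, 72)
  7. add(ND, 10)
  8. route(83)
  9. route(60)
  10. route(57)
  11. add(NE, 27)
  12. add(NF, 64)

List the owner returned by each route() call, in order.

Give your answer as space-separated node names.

Op 1: add NA@57 -> ring=[57:NA]
Op 2: add NB@26 -> ring=[26:NB,57:NA]
Op 3: route key 78: none >= 78, wrap to smallest pos 26 -> NB
Op 4: remove NA -> ring=[26:NB]
Op 5: route key 64: none >= 64, wrap to smallest pos 26 -> NB
Op 6: add NC@72 -> ring=[26:NB,72:NC]
Op 7: add ND@10 -> ring=[10:ND,26:NB,72:NC]
Op 8: route key 83: none >= 83, wrap to smallest pos 10 -> ND
Op 9: route key 60: smallest pos >= 60 is 72 -> NC
Op 10: route key 57: smallest pos >= 57 is 72 -> NC
Op 11: add NE@27 -> ring=[10:ND,26:NB,27:NE,72:NC]
Op 12: add NF@64 -> ring=[10:ND,26:NB,27:NE,64:NF,72:NC]

Answer: NB NB ND NC NC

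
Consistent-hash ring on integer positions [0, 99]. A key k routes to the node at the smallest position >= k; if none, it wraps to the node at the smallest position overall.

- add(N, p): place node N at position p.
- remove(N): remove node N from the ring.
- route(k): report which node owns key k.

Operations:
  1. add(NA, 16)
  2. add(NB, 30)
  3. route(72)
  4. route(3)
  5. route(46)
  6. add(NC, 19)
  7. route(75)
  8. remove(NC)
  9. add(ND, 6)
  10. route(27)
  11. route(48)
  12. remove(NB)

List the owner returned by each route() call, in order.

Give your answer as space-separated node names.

Op 1: add NA@16 -> ring=[16:NA]
Op 2: add NB@30 -> ring=[16:NA,30:NB]
Op 3: route key 72: none >= 72, wrap to smallest pos 16 -> NA
Op 4: route key 3: smallest pos >= 3 is 16 -> NA
Op 5: route key 46: none >= 46, wrap to smallest pos 16 -> NA
Op 6: add NC@19 -> ring=[16:NA,19:NC,30:NB]
Op 7: route key 75: none >= 75, wrap to smallest pos 16 -> NA
Op 8: remove NC -> ring=[16:NA,30:NB]
Op 9: add ND@6 -> ring=[6:ND,16:NA,30:NB]
Op 10: route key 27: smallest pos >= 27 is 30 -> NB
Op 11: route key 48: none >= 48, wrap to smallest pos 6 -> ND
Op 12: remove NB -> ring=[6:ND,16:NA]

Answer: NA NA NA NA NB ND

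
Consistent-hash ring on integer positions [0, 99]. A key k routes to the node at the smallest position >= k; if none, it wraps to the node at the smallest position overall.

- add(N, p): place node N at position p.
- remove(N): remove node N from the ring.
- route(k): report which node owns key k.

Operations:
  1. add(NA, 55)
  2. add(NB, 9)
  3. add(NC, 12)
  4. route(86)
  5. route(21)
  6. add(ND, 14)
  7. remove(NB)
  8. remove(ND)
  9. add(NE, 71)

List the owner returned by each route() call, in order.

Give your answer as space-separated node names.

Op 1: add NA@55 -> ring=[55:NA]
Op 2: add NB@9 -> ring=[9:NB,55:NA]
Op 3: add NC@12 -> ring=[9:NB,12:NC,55:NA]
Op 4: route key 86: none >= 86, wrap to smallest pos 9 -> NB
Op 5: route key 21: smallest pos >= 21 is 55 -> NA
Op 6: add ND@14 -> ring=[9:NB,12:NC,14:ND,55:NA]
Op 7: remove NB -> ring=[12:NC,14:ND,55:NA]
Op 8: remove ND -> ring=[12:NC,55:NA]
Op 9: add NE@71 -> ring=[12:NC,55:NA,71:NE]

Answer: NB NA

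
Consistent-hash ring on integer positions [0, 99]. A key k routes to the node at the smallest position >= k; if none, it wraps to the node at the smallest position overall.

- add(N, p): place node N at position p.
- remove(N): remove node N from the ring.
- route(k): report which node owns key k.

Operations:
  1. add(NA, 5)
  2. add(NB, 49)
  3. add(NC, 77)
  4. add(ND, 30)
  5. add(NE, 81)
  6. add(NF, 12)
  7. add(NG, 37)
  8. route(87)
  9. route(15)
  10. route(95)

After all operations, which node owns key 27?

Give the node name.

Op 1: add NA@5 -> ring=[5:NA]
Op 2: add NB@49 -> ring=[5:NA,49:NB]
Op 3: add NC@77 -> ring=[5:NA,49:NB,77:NC]
Op 4: add ND@30 -> ring=[5:NA,30:ND,49:NB,77:NC]
Op 5: add NE@81 -> ring=[5:NA,30:ND,49:NB,77:NC,81:NE]
Op 6: add NF@12 -> ring=[5:NA,12:NF,30:ND,49:NB,77:NC,81:NE]
Op 7: add NG@37 -> ring=[5:NA,12:NF,30:ND,37:NG,49:NB,77:NC,81:NE]
Op 8: route key 87: none >= 87, wrap to smallest pos 5 -> NA
Op 9: route key 15: smallest pos >= 15 is 30 -> ND
Op 10: route key 95: none >= 95, wrap to smallest pos 5 -> NA
Final route key 27: smallest pos >= 27 is 30 -> ND

Answer: ND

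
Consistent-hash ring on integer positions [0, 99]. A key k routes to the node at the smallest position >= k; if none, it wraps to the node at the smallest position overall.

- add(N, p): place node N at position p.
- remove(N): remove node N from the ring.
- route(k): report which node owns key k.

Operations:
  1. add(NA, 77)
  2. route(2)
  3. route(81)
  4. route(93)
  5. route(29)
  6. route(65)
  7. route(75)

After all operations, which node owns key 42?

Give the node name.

Answer: NA

Derivation:
Op 1: add NA@77 -> ring=[77:NA]
Op 2: route key 2: smallest pos >= 2 is 77 -> NA
Op 3: route key 81: none >= 81, wrap to smallest pos 77 -> NA
Op 4: route key 93: none >= 93, wrap to smallest pos 77 -> NA
Op 5: route key 29: smallest pos >= 29 is 77 -> NA
Op 6: route key 65: smallest pos >= 65 is 77 -> NA
Op 7: route key 75: smallest pos >= 75 is 77 -> NA
Final route key 42: smallest pos >= 42 is 77 -> NA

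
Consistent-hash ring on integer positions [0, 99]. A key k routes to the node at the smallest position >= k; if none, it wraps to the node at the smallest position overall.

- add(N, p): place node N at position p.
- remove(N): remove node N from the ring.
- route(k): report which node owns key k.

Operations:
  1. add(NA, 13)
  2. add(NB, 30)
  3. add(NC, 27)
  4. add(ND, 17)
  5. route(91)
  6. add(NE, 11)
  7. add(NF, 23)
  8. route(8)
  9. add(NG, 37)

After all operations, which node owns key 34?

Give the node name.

Answer: NG

Derivation:
Op 1: add NA@13 -> ring=[13:NA]
Op 2: add NB@30 -> ring=[13:NA,30:NB]
Op 3: add NC@27 -> ring=[13:NA,27:NC,30:NB]
Op 4: add ND@17 -> ring=[13:NA,17:ND,27:NC,30:NB]
Op 5: route key 91: none >= 91, wrap to smallest pos 13 -> NA
Op 6: add NE@11 -> ring=[11:NE,13:NA,17:ND,27:NC,30:NB]
Op 7: add NF@23 -> ring=[11:NE,13:NA,17:ND,23:NF,27:NC,30:NB]
Op 8: route key 8: smallest pos >= 8 is 11 -> NE
Op 9: add NG@37 -> ring=[11:NE,13:NA,17:ND,23:NF,27:NC,30:NB,37:NG]
Final route key 34: smallest pos >= 34 is 37 -> NG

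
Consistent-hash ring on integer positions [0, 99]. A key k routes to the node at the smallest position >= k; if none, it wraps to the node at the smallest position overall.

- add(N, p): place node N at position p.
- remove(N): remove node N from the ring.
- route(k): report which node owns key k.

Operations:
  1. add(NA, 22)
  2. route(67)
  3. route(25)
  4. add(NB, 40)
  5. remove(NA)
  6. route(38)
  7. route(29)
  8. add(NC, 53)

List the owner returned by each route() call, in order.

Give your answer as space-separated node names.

Op 1: add NA@22 -> ring=[22:NA]
Op 2: route key 67: none >= 67, wrap to smallest pos 22 -> NA
Op 3: route key 25: none >= 25, wrap to smallest pos 22 -> NA
Op 4: add NB@40 -> ring=[22:NA,40:NB]
Op 5: remove NA -> ring=[40:NB]
Op 6: route key 38: smallest pos >= 38 is 40 -> NB
Op 7: route key 29: smallest pos >= 29 is 40 -> NB
Op 8: add NC@53 -> ring=[40:NB,53:NC]

Answer: NA NA NB NB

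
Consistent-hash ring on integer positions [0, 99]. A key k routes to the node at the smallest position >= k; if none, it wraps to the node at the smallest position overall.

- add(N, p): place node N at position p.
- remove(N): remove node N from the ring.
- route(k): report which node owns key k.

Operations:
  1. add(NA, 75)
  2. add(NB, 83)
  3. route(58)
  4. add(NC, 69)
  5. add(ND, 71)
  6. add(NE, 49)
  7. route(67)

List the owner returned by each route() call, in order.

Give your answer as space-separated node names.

Op 1: add NA@75 -> ring=[75:NA]
Op 2: add NB@83 -> ring=[75:NA,83:NB]
Op 3: route key 58: smallest pos >= 58 is 75 -> NA
Op 4: add NC@69 -> ring=[69:NC,75:NA,83:NB]
Op 5: add ND@71 -> ring=[69:NC,71:ND,75:NA,83:NB]
Op 6: add NE@49 -> ring=[49:NE,69:NC,71:ND,75:NA,83:NB]
Op 7: route key 67: smallest pos >= 67 is 69 -> NC

Answer: NA NC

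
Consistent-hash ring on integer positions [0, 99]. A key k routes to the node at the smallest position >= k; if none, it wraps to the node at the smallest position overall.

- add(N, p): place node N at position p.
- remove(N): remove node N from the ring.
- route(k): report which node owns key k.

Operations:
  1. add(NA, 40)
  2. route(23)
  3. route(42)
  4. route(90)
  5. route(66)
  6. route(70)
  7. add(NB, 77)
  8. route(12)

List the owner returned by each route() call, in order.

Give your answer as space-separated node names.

Op 1: add NA@40 -> ring=[40:NA]
Op 2: route key 23: smallest pos >= 23 is 40 -> NA
Op 3: route key 42: none >= 42, wrap to smallest pos 40 -> NA
Op 4: route key 90: none >= 90, wrap to smallest pos 40 -> NA
Op 5: route key 66: none >= 66, wrap to smallest pos 40 -> NA
Op 6: route key 70: none >= 70, wrap to smallest pos 40 -> NA
Op 7: add NB@77 -> ring=[40:NA,77:NB]
Op 8: route key 12: smallest pos >= 12 is 40 -> NA

Answer: NA NA NA NA NA NA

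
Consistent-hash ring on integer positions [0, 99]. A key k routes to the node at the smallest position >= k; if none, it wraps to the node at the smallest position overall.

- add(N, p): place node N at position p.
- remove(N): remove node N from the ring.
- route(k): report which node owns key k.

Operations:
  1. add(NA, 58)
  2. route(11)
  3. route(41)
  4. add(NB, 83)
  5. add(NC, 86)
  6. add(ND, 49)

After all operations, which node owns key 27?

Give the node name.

Answer: ND

Derivation:
Op 1: add NA@58 -> ring=[58:NA]
Op 2: route key 11: smallest pos >= 11 is 58 -> NA
Op 3: route key 41: smallest pos >= 41 is 58 -> NA
Op 4: add NB@83 -> ring=[58:NA,83:NB]
Op 5: add NC@86 -> ring=[58:NA,83:NB,86:NC]
Op 6: add ND@49 -> ring=[49:ND,58:NA,83:NB,86:NC]
Final route key 27: smallest pos >= 27 is 49 -> ND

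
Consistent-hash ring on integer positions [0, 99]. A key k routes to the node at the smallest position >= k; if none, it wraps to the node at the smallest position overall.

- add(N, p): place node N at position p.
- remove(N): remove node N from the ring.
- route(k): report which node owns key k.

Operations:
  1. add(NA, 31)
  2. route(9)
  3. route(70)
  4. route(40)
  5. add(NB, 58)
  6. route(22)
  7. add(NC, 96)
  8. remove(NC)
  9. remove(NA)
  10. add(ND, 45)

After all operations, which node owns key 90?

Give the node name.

Op 1: add NA@31 -> ring=[31:NA]
Op 2: route key 9: smallest pos >= 9 is 31 -> NA
Op 3: route key 70: none >= 70, wrap to smallest pos 31 -> NA
Op 4: route key 40: none >= 40, wrap to smallest pos 31 -> NA
Op 5: add NB@58 -> ring=[31:NA,58:NB]
Op 6: route key 22: smallest pos >= 22 is 31 -> NA
Op 7: add NC@96 -> ring=[31:NA,58:NB,96:NC]
Op 8: remove NC -> ring=[31:NA,58:NB]
Op 9: remove NA -> ring=[58:NB]
Op 10: add ND@45 -> ring=[45:ND,58:NB]
Final route key 90: none >= 90, wrap to smallest pos 45 -> ND

Answer: ND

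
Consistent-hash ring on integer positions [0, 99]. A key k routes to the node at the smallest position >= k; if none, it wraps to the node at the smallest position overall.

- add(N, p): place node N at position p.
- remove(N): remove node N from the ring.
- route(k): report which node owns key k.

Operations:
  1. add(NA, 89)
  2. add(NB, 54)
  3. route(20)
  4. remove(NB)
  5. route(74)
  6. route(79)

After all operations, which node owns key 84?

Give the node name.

Op 1: add NA@89 -> ring=[89:NA]
Op 2: add NB@54 -> ring=[54:NB,89:NA]
Op 3: route key 20: smallest pos >= 20 is 54 -> NB
Op 4: remove NB -> ring=[89:NA]
Op 5: route key 74: smallest pos >= 74 is 89 -> NA
Op 6: route key 79: smallest pos >= 79 is 89 -> NA
Final route key 84: smallest pos >= 84 is 89 -> NA

Answer: NA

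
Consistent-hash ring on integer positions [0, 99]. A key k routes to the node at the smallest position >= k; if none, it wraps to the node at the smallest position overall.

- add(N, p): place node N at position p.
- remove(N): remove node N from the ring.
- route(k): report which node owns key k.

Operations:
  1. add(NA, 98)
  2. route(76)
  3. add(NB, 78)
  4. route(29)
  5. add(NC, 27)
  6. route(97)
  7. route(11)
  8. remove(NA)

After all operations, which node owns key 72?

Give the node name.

Answer: NB

Derivation:
Op 1: add NA@98 -> ring=[98:NA]
Op 2: route key 76: smallest pos >= 76 is 98 -> NA
Op 3: add NB@78 -> ring=[78:NB,98:NA]
Op 4: route key 29: smallest pos >= 29 is 78 -> NB
Op 5: add NC@27 -> ring=[27:NC,78:NB,98:NA]
Op 6: route key 97: smallest pos >= 97 is 98 -> NA
Op 7: route key 11: smallest pos >= 11 is 27 -> NC
Op 8: remove NA -> ring=[27:NC,78:NB]
Final route key 72: smallest pos >= 72 is 78 -> NB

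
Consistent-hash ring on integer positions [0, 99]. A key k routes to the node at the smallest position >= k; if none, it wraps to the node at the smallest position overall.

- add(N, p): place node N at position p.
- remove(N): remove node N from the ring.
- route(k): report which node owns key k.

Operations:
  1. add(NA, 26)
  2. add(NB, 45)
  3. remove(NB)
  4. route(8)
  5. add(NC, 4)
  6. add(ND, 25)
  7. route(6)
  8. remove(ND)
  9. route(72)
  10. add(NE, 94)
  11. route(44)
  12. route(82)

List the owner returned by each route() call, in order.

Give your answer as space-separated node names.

Answer: NA ND NC NE NE

Derivation:
Op 1: add NA@26 -> ring=[26:NA]
Op 2: add NB@45 -> ring=[26:NA,45:NB]
Op 3: remove NB -> ring=[26:NA]
Op 4: route key 8: smallest pos >= 8 is 26 -> NA
Op 5: add NC@4 -> ring=[4:NC,26:NA]
Op 6: add ND@25 -> ring=[4:NC,25:ND,26:NA]
Op 7: route key 6: smallest pos >= 6 is 25 -> ND
Op 8: remove ND -> ring=[4:NC,26:NA]
Op 9: route key 72: none >= 72, wrap to smallest pos 4 -> NC
Op 10: add NE@94 -> ring=[4:NC,26:NA,94:NE]
Op 11: route key 44: smallest pos >= 44 is 94 -> NE
Op 12: route key 82: smallest pos >= 82 is 94 -> NE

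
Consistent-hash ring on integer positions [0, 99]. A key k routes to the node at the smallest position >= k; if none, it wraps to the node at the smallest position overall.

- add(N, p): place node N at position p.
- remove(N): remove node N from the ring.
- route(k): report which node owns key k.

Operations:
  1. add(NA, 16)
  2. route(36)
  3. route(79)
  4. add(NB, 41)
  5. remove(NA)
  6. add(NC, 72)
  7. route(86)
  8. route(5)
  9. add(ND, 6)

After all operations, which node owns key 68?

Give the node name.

Op 1: add NA@16 -> ring=[16:NA]
Op 2: route key 36: none >= 36, wrap to smallest pos 16 -> NA
Op 3: route key 79: none >= 79, wrap to smallest pos 16 -> NA
Op 4: add NB@41 -> ring=[16:NA,41:NB]
Op 5: remove NA -> ring=[41:NB]
Op 6: add NC@72 -> ring=[41:NB,72:NC]
Op 7: route key 86: none >= 86, wrap to smallest pos 41 -> NB
Op 8: route key 5: smallest pos >= 5 is 41 -> NB
Op 9: add ND@6 -> ring=[6:ND,41:NB,72:NC]
Final route key 68: smallest pos >= 68 is 72 -> NC

Answer: NC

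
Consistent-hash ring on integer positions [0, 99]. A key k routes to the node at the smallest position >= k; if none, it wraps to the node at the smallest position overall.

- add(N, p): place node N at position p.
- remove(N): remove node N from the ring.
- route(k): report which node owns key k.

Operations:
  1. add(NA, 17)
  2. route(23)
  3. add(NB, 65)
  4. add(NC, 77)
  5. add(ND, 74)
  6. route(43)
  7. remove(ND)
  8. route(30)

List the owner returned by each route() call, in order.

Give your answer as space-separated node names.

Op 1: add NA@17 -> ring=[17:NA]
Op 2: route key 23: none >= 23, wrap to smallest pos 17 -> NA
Op 3: add NB@65 -> ring=[17:NA,65:NB]
Op 4: add NC@77 -> ring=[17:NA,65:NB,77:NC]
Op 5: add ND@74 -> ring=[17:NA,65:NB,74:ND,77:NC]
Op 6: route key 43: smallest pos >= 43 is 65 -> NB
Op 7: remove ND -> ring=[17:NA,65:NB,77:NC]
Op 8: route key 30: smallest pos >= 30 is 65 -> NB

Answer: NA NB NB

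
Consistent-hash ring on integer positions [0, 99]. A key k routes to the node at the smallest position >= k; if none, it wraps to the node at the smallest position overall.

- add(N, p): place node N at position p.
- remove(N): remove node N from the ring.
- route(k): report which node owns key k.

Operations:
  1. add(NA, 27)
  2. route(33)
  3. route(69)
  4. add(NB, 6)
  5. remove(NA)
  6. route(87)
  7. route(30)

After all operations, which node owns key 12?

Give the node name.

Answer: NB

Derivation:
Op 1: add NA@27 -> ring=[27:NA]
Op 2: route key 33: none >= 33, wrap to smallest pos 27 -> NA
Op 3: route key 69: none >= 69, wrap to smallest pos 27 -> NA
Op 4: add NB@6 -> ring=[6:NB,27:NA]
Op 5: remove NA -> ring=[6:NB]
Op 6: route key 87: none >= 87, wrap to smallest pos 6 -> NB
Op 7: route key 30: none >= 30, wrap to smallest pos 6 -> NB
Final route key 12: none >= 12, wrap to smallest pos 6 -> NB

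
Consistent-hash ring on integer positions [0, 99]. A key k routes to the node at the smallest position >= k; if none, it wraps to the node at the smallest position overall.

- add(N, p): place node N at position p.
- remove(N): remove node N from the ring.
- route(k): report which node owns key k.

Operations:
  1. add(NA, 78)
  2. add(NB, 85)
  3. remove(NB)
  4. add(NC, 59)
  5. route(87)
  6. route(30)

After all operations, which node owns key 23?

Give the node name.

Op 1: add NA@78 -> ring=[78:NA]
Op 2: add NB@85 -> ring=[78:NA,85:NB]
Op 3: remove NB -> ring=[78:NA]
Op 4: add NC@59 -> ring=[59:NC,78:NA]
Op 5: route key 87: none >= 87, wrap to smallest pos 59 -> NC
Op 6: route key 30: smallest pos >= 30 is 59 -> NC
Final route key 23: smallest pos >= 23 is 59 -> NC

Answer: NC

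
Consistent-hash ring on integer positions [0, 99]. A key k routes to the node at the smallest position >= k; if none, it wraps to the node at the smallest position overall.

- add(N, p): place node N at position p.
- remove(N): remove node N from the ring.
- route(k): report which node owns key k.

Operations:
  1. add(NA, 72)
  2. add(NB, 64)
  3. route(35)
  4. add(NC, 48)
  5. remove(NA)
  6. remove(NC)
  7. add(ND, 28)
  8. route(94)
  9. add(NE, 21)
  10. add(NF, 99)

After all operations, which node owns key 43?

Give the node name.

Answer: NB

Derivation:
Op 1: add NA@72 -> ring=[72:NA]
Op 2: add NB@64 -> ring=[64:NB,72:NA]
Op 3: route key 35: smallest pos >= 35 is 64 -> NB
Op 4: add NC@48 -> ring=[48:NC,64:NB,72:NA]
Op 5: remove NA -> ring=[48:NC,64:NB]
Op 6: remove NC -> ring=[64:NB]
Op 7: add ND@28 -> ring=[28:ND,64:NB]
Op 8: route key 94: none >= 94, wrap to smallest pos 28 -> ND
Op 9: add NE@21 -> ring=[21:NE,28:ND,64:NB]
Op 10: add NF@99 -> ring=[21:NE,28:ND,64:NB,99:NF]
Final route key 43: smallest pos >= 43 is 64 -> NB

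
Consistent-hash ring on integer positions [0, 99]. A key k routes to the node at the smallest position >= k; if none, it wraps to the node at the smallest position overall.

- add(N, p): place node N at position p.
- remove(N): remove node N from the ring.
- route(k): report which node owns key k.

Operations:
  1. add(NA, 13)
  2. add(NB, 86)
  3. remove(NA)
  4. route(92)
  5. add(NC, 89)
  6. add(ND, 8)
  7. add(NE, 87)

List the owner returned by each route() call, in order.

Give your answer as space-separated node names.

Op 1: add NA@13 -> ring=[13:NA]
Op 2: add NB@86 -> ring=[13:NA,86:NB]
Op 3: remove NA -> ring=[86:NB]
Op 4: route key 92: none >= 92, wrap to smallest pos 86 -> NB
Op 5: add NC@89 -> ring=[86:NB,89:NC]
Op 6: add ND@8 -> ring=[8:ND,86:NB,89:NC]
Op 7: add NE@87 -> ring=[8:ND,86:NB,87:NE,89:NC]

Answer: NB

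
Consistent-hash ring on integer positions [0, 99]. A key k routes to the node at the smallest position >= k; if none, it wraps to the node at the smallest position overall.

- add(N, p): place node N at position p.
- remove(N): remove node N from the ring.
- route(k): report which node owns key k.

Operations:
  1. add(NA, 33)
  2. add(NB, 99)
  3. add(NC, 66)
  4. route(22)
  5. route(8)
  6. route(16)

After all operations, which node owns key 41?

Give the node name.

Op 1: add NA@33 -> ring=[33:NA]
Op 2: add NB@99 -> ring=[33:NA,99:NB]
Op 3: add NC@66 -> ring=[33:NA,66:NC,99:NB]
Op 4: route key 22: smallest pos >= 22 is 33 -> NA
Op 5: route key 8: smallest pos >= 8 is 33 -> NA
Op 6: route key 16: smallest pos >= 16 is 33 -> NA
Final route key 41: smallest pos >= 41 is 66 -> NC

Answer: NC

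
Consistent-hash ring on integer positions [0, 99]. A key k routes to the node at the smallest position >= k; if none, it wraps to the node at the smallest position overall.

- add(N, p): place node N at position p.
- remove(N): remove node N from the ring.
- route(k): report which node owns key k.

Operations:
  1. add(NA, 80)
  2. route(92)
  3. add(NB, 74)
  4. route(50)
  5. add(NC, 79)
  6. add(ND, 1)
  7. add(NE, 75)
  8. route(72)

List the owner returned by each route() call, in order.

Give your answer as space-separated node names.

Op 1: add NA@80 -> ring=[80:NA]
Op 2: route key 92: none >= 92, wrap to smallest pos 80 -> NA
Op 3: add NB@74 -> ring=[74:NB,80:NA]
Op 4: route key 50: smallest pos >= 50 is 74 -> NB
Op 5: add NC@79 -> ring=[74:NB,79:NC,80:NA]
Op 6: add ND@1 -> ring=[1:ND,74:NB,79:NC,80:NA]
Op 7: add NE@75 -> ring=[1:ND,74:NB,75:NE,79:NC,80:NA]
Op 8: route key 72: smallest pos >= 72 is 74 -> NB

Answer: NA NB NB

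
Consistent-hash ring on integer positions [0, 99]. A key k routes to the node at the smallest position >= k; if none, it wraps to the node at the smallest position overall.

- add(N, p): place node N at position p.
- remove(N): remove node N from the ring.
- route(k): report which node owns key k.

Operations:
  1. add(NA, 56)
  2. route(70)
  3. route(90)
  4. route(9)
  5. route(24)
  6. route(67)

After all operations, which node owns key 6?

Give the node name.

Answer: NA

Derivation:
Op 1: add NA@56 -> ring=[56:NA]
Op 2: route key 70: none >= 70, wrap to smallest pos 56 -> NA
Op 3: route key 90: none >= 90, wrap to smallest pos 56 -> NA
Op 4: route key 9: smallest pos >= 9 is 56 -> NA
Op 5: route key 24: smallest pos >= 24 is 56 -> NA
Op 6: route key 67: none >= 67, wrap to smallest pos 56 -> NA
Final route key 6: smallest pos >= 6 is 56 -> NA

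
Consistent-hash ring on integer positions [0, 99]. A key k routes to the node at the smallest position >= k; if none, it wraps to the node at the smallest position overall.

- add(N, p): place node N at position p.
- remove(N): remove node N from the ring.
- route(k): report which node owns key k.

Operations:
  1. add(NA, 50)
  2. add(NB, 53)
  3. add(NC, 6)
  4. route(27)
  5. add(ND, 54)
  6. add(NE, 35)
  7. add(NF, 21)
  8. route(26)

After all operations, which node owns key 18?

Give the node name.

Op 1: add NA@50 -> ring=[50:NA]
Op 2: add NB@53 -> ring=[50:NA,53:NB]
Op 3: add NC@6 -> ring=[6:NC,50:NA,53:NB]
Op 4: route key 27: smallest pos >= 27 is 50 -> NA
Op 5: add ND@54 -> ring=[6:NC,50:NA,53:NB,54:ND]
Op 6: add NE@35 -> ring=[6:NC,35:NE,50:NA,53:NB,54:ND]
Op 7: add NF@21 -> ring=[6:NC,21:NF,35:NE,50:NA,53:NB,54:ND]
Op 8: route key 26: smallest pos >= 26 is 35 -> NE
Final route key 18: smallest pos >= 18 is 21 -> NF

Answer: NF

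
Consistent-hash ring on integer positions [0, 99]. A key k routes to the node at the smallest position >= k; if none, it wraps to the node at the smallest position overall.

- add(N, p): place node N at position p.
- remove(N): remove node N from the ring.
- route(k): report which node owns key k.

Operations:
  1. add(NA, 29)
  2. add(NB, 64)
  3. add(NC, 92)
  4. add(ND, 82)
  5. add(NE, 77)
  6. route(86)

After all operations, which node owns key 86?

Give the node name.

Answer: NC

Derivation:
Op 1: add NA@29 -> ring=[29:NA]
Op 2: add NB@64 -> ring=[29:NA,64:NB]
Op 3: add NC@92 -> ring=[29:NA,64:NB,92:NC]
Op 4: add ND@82 -> ring=[29:NA,64:NB,82:ND,92:NC]
Op 5: add NE@77 -> ring=[29:NA,64:NB,77:NE,82:ND,92:NC]
Op 6: route key 86: smallest pos >= 86 is 92 -> NC
Final route key 86: smallest pos >= 86 is 92 -> NC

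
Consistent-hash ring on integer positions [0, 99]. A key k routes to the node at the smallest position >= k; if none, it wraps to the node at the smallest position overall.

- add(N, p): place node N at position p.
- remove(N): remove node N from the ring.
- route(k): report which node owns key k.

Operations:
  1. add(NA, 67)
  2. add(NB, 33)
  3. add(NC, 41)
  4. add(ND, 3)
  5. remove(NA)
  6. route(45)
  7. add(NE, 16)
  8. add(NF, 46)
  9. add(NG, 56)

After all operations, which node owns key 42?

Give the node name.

Op 1: add NA@67 -> ring=[67:NA]
Op 2: add NB@33 -> ring=[33:NB,67:NA]
Op 3: add NC@41 -> ring=[33:NB,41:NC,67:NA]
Op 4: add ND@3 -> ring=[3:ND,33:NB,41:NC,67:NA]
Op 5: remove NA -> ring=[3:ND,33:NB,41:NC]
Op 6: route key 45: none >= 45, wrap to smallest pos 3 -> ND
Op 7: add NE@16 -> ring=[3:ND,16:NE,33:NB,41:NC]
Op 8: add NF@46 -> ring=[3:ND,16:NE,33:NB,41:NC,46:NF]
Op 9: add NG@56 -> ring=[3:ND,16:NE,33:NB,41:NC,46:NF,56:NG]
Final route key 42: smallest pos >= 42 is 46 -> NF

Answer: NF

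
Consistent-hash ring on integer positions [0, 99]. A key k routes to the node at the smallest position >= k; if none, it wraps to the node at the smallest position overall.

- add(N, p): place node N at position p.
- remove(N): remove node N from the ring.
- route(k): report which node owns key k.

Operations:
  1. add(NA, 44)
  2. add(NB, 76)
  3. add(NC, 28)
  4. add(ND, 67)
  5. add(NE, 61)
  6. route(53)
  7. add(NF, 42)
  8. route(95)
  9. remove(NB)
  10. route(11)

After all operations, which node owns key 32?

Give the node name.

Op 1: add NA@44 -> ring=[44:NA]
Op 2: add NB@76 -> ring=[44:NA,76:NB]
Op 3: add NC@28 -> ring=[28:NC,44:NA,76:NB]
Op 4: add ND@67 -> ring=[28:NC,44:NA,67:ND,76:NB]
Op 5: add NE@61 -> ring=[28:NC,44:NA,61:NE,67:ND,76:NB]
Op 6: route key 53: smallest pos >= 53 is 61 -> NE
Op 7: add NF@42 -> ring=[28:NC,42:NF,44:NA,61:NE,67:ND,76:NB]
Op 8: route key 95: none >= 95, wrap to smallest pos 28 -> NC
Op 9: remove NB -> ring=[28:NC,42:NF,44:NA,61:NE,67:ND]
Op 10: route key 11: smallest pos >= 11 is 28 -> NC
Final route key 32: smallest pos >= 32 is 42 -> NF

Answer: NF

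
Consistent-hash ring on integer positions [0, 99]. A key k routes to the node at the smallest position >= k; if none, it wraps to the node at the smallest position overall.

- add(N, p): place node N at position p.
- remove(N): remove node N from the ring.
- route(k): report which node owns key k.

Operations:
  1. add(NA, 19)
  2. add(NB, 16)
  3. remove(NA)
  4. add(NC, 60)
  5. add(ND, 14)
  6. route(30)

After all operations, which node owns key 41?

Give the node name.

Answer: NC

Derivation:
Op 1: add NA@19 -> ring=[19:NA]
Op 2: add NB@16 -> ring=[16:NB,19:NA]
Op 3: remove NA -> ring=[16:NB]
Op 4: add NC@60 -> ring=[16:NB,60:NC]
Op 5: add ND@14 -> ring=[14:ND,16:NB,60:NC]
Op 6: route key 30: smallest pos >= 30 is 60 -> NC
Final route key 41: smallest pos >= 41 is 60 -> NC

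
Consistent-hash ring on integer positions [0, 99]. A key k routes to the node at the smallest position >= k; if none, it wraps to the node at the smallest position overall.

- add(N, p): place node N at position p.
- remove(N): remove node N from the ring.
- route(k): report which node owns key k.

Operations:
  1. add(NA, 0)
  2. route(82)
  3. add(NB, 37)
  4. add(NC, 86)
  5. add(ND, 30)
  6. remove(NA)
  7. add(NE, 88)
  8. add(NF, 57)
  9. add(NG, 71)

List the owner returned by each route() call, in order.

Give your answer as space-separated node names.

Answer: NA

Derivation:
Op 1: add NA@0 -> ring=[0:NA]
Op 2: route key 82: none >= 82, wrap to smallest pos 0 -> NA
Op 3: add NB@37 -> ring=[0:NA,37:NB]
Op 4: add NC@86 -> ring=[0:NA,37:NB,86:NC]
Op 5: add ND@30 -> ring=[0:NA,30:ND,37:NB,86:NC]
Op 6: remove NA -> ring=[30:ND,37:NB,86:NC]
Op 7: add NE@88 -> ring=[30:ND,37:NB,86:NC,88:NE]
Op 8: add NF@57 -> ring=[30:ND,37:NB,57:NF,86:NC,88:NE]
Op 9: add NG@71 -> ring=[30:ND,37:NB,57:NF,71:NG,86:NC,88:NE]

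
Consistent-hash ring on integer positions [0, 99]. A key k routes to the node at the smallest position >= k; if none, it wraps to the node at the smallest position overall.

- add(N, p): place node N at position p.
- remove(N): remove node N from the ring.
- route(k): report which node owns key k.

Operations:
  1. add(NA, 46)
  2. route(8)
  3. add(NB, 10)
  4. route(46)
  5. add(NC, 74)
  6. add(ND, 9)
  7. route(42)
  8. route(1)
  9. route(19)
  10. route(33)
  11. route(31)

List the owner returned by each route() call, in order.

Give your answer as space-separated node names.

Answer: NA NA NA ND NA NA NA

Derivation:
Op 1: add NA@46 -> ring=[46:NA]
Op 2: route key 8: smallest pos >= 8 is 46 -> NA
Op 3: add NB@10 -> ring=[10:NB,46:NA]
Op 4: route key 46: smallest pos >= 46 is 46 -> NA
Op 5: add NC@74 -> ring=[10:NB,46:NA,74:NC]
Op 6: add ND@9 -> ring=[9:ND,10:NB,46:NA,74:NC]
Op 7: route key 42: smallest pos >= 42 is 46 -> NA
Op 8: route key 1: smallest pos >= 1 is 9 -> ND
Op 9: route key 19: smallest pos >= 19 is 46 -> NA
Op 10: route key 33: smallest pos >= 33 is 46 -> NA
Op 11: route key 31: smallest pos >= 31 is 46 -> NA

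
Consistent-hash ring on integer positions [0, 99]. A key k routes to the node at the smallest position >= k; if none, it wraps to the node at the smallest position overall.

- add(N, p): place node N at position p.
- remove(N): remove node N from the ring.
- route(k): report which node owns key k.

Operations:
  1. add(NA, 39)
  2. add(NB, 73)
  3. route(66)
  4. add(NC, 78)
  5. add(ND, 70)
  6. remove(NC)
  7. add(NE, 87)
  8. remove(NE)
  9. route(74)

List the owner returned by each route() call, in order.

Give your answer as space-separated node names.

Answer: NB NA

Derivation:
Op 1: add NA@39 -> ring=[39:NA]
Op 2: add NB@73 -> ring=[39:NA,73:NB]
Op 3: route key 66: smallest pos >= 66 is 73 -> NB
Op 4: add NC@78 -> ring=[39:NA,73:NB,78:NC]
Op 5: add ND@70 -> ring=[39:NA,70:ND,73:NB,78:NC]
Op 6: remove NC -> ring=[39:NA,70:ND,73:NB]
Op 7: add NE@87 -> ring=[39:NA,70:ND,73:NB,87:NE]
Op 8: remove NE -> ring=[39:NA,70:ND,73:NB]
Op 9: route key 74: none >= 74, wrap to smallest pos 39 -> NA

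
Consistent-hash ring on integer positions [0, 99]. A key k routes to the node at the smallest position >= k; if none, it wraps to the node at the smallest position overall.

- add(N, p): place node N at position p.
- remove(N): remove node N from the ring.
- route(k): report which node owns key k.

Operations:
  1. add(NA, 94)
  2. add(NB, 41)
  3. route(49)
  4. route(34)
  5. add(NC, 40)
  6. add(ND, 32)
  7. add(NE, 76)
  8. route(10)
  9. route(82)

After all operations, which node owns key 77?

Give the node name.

Answer: NA

Derivation:
Op 1: add NA@94 -> ring=[94:NA]
Op 2: add NB@41 -> ring=[41:NB,94:NA]
Op 3: route key 49: smallest pos >= 49 is 94 -> NA
Op 4: route key 34: smallest pos >= 34 is 41 -> NB
Op 5: add NC@40 -> ring=[40:NC,41:NB,94:NA]
Op 6: add ND@32 -> ring=[32:ND,40:NC,41:NB,94:NA]
Op 7: add NE@76 -> ring=[32:ND,40:NC,41:NB,76:NE,94:NA]
Op 8: route key 10: smallest pos >= 10 is 32 -> ND
Op 9: route key 82: smallest pos >= 82 is 94 -> NA
Final route key 77: smallest pos >= 77 is 94 -> NA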